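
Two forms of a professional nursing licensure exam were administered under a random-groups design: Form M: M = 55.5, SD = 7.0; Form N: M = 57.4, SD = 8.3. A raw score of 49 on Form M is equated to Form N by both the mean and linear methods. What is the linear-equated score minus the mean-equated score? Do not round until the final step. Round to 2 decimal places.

-1.21

Mean-equated: 49 + (57.4 − 55.5) = 50.90
Linear-equated: (8.3/7.0)(49 − 55.5) + 57.4 = 49.693
Difference = 49.693 − 50.90 = -1.21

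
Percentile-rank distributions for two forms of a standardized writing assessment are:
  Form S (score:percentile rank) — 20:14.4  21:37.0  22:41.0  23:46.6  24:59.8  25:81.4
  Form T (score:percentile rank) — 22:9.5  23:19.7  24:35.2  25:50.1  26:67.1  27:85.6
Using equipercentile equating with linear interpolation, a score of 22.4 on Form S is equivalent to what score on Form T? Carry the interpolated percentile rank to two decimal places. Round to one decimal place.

PR of 22.4 on Form S: 41.0 + (22.4 − 22)/(23 − 22) × (46.6 − 41.0) = 43.24
On Form T, PR 43.24 falls between score 24 (PR 35.2) and 25 (PR 50.1).
Interpolate: 24 + (43.24 − 35.2)/(50.1 − 35.2) × (25 − 24) = 24.5

24.5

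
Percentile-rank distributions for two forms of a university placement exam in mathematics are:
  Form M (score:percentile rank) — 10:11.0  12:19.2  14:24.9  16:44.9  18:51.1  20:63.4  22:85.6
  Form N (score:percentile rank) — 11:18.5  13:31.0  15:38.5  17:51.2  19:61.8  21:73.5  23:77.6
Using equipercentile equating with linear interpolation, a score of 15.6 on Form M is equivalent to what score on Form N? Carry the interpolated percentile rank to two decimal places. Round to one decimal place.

15.4

PR of 15.6 on Form M: 24.9 + (15.6 − 14)/(16 − 14) × (44.9 − 24.9) = 40.90
On Form N, PR 40.90 falls between score 15 (PR 38.5) and 17 (PR 51.2).
Interpolate: 15 + (40.90 − 38.5)/(51.2 − 38.5) × (17 − 15) = 15.4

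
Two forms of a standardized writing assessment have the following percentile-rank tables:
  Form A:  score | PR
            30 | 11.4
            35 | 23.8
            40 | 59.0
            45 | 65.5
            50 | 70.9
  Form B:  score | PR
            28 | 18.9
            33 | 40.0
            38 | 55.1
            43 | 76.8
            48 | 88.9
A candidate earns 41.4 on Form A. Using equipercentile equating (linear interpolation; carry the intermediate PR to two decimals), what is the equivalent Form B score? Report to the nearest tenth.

39.3

PR of 41.4 on Form A: 59.0 + (41.4 − 40)/(45 − 40) × (65.5 − 59.0) = 60.82
On Form B, PR 60.82 falls between score 38 (PR 55.1) and 43 (PR 76.8).
Interpolate: 38 + (60.82 − 55.1)/(76.8 − 55.1) × (43 − 38) = 39.3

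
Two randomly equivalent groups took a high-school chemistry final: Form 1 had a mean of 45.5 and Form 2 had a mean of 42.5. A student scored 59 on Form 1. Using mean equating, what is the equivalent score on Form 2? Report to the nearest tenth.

56.0

Mean equating: y = x + (M_Y − M_X) = 59 + (42.5 − 45.5) = 56.0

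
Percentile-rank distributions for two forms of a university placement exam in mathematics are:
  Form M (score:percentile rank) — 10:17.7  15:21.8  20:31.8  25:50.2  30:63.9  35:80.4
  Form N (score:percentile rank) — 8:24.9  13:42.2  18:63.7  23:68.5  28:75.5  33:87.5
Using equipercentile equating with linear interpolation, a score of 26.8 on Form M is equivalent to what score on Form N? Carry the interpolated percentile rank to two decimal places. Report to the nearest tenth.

PR of 26.8 on Form M: 50.2 + (26.8 − 25)/(30 − 25) × (63.9 − 50.2) = 55.13
On Form N, PR 55.13 falls between score 13 (PR 42.2) and 18 (PR 63.7).
Interpolate: 13 + (55.13 − 42.2)/(63.7 − 42.2) × (18 − 13) = 16.0

16.0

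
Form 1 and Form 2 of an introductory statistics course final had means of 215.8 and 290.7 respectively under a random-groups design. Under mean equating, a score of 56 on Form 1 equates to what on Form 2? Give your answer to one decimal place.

Mean equating: y = x + (M_Y − M_X) = 56 + (290.7 − 215.8) = 130.9

130.9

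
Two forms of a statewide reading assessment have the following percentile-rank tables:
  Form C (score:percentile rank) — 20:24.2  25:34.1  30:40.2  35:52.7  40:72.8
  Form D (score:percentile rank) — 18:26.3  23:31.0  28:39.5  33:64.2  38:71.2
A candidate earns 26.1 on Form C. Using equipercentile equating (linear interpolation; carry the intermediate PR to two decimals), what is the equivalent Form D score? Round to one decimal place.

25.6

PR of 26.1 on Form C: 34.1 + (26.1 − 25)/(30 − 25) × (40.2 − 34.1) = 35.44
On Form D, PR 35.44 falls between score 23 (PR 31.0) and 28 (PR 39.5).
Interpolate: 23 + (35.44 − 31.0)/(39.5 − 31.0) × (28 − 23) = 25.6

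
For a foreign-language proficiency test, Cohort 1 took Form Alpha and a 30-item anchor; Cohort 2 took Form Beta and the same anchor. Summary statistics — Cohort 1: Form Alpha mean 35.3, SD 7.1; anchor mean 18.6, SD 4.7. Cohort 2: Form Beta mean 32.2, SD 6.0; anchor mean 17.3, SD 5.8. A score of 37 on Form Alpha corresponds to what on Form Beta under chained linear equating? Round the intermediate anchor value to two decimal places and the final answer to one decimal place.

Form Alpha → anchor (Cohort 1): v = (4.7/7.1)(37 − 35.3) + 18.6 = 19.73
anchor → Form Beta (Cohort 2): y = (6.0/5.8)(19.73 − 17.3) + 32.2 = 34.7

34.7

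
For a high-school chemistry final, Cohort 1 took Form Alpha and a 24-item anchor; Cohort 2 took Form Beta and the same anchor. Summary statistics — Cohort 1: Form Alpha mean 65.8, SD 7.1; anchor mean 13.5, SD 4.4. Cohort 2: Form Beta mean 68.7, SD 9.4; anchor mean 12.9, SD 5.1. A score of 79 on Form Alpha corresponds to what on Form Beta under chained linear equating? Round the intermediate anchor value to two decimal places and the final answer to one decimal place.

Form Alpha → anchor (Cohort 1): v = (4.4/7.1)(79 − 65.8) + 13.5 = 21.68
anchor → Form Beta (Cohort 2): y = (9.4/5.1)(21.68 − 12.9) + 68.7 = 84.9

84.9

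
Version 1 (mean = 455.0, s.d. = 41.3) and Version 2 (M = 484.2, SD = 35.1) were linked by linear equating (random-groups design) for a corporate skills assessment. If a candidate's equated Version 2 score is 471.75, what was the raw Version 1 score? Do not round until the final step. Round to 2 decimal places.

440.35

Invert y = (SD_Y/SD_X)(x − M_X) + M_Y:
x = (SD_X/SD_Y)(y − M_Y) + M_X = (41.3/35.1)(471.75 − 484.2) + 455.0
x = 1.176638 × -12.450 + 455.0 = 440.35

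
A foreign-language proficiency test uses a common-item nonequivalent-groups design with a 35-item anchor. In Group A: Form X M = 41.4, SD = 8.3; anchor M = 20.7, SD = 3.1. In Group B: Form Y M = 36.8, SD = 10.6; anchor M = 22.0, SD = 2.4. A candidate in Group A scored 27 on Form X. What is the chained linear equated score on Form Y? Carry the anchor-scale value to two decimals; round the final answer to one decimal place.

Form X → anchor (Group A): v = (3.1/8.3)(27 − 41.4) + 20.7 = 15.32
anchor → Form Y (Group B): y = (10.6/2.4)(15.32 − 22.0) + 36.8 = 7.3

7.3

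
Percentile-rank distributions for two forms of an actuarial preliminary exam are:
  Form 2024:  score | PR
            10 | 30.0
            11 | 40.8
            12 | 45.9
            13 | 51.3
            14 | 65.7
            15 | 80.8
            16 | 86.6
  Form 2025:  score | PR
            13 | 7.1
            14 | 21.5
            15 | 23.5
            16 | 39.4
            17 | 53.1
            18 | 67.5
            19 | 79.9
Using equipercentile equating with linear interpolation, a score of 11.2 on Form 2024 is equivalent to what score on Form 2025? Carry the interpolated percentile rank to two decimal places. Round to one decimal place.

16.2

PR of 11.2 on Form 2024: 40.8 + (11.2 − 11)/(12 − 11) × (45.9 − 40.8) = 41.82
On Form 2025, PR 41.82 falls between score 16 (PR 39.4) and 17 (PR 53.1).
Interpolate: 16 + (41.82 − 39.4)/(53.1 − 39.4) × (17 − 16) = 16.2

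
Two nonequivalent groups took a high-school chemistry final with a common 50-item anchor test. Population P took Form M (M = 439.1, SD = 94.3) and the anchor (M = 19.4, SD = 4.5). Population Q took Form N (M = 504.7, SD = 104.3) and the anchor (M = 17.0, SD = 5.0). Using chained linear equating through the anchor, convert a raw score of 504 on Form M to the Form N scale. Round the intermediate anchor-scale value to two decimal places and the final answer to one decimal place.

Form M → anchor (Population P): v = (4.5/94.3)(504 − 439.1) + 19.4 = 22.50
anchor → Form N (Population Q): y = (104.3/5.0)(22.50 − 17.0) + 504.7 = 619.4

619.4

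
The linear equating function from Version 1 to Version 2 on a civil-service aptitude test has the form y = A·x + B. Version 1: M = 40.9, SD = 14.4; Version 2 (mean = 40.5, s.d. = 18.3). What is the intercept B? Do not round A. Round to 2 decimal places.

A = SD_Y / SD_X = 18.3 / 14.4 = 1.270833
B = M_Y − A·M_X = 40.5 − 1.270833 × 40.9 = -11.48

-11.48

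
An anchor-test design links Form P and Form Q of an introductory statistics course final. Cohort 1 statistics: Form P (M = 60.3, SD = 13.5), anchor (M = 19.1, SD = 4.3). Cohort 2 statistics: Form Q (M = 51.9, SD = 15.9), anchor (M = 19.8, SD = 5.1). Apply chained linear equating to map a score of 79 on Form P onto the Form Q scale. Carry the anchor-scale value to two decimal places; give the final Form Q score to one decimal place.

68.3

Form P → anchor (Cohort 1): v = (4.3/13.5)(79 − 60.3) + 19.1 = 25.06
anchor → Form Q (Cohort 2): y = (15.9/5.1)(25.06 − 19.8) + 51.9 = 68.3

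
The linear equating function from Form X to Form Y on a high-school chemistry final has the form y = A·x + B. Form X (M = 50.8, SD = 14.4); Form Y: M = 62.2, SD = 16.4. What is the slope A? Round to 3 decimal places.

1.139

A = SD_Y / SD_X = 16.4 / 14.4 = 1.139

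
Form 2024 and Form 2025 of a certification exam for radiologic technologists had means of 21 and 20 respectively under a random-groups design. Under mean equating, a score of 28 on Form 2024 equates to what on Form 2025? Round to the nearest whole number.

27

Mean equating: y = x + (M_Y − M_X) = 28 + (20 − 21) = 27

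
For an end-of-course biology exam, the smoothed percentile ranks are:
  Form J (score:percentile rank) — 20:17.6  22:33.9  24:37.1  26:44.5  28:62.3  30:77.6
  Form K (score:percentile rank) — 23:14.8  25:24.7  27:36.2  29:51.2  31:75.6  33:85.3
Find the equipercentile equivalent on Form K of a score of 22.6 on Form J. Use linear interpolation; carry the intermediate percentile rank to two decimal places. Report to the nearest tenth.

26.8

PR of 22.6 on Form J: 33.9 + (22.6 − 22)/(24 − 22) × (37.1 − 33.9) = 34.86
On Form K, PR 34.86 falls between score 25 (PR 24.7) and 27 (PR 36.2).
Interpolate: 25 + (34.86 − 24.7)/(36.2 − 24.7) × (27 − 25) = 26.8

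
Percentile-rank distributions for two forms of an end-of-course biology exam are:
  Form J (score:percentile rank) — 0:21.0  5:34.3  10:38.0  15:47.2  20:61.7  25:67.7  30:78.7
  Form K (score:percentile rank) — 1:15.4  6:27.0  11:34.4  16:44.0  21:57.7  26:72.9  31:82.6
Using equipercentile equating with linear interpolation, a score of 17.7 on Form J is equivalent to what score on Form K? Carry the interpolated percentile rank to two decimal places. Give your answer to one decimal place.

20.0

PR of 17.7 on Form J: 47.2 + (17.7 − 15)/(20 − 15) × (61.7 − 47.2) = 55.03
On Form K, PR 55.03 falls between score 16 (PR 44.0) and 21 (PR 57.7).
Interpolate: 16 + (55.03 − 44.0)/(57.7 − 44.0) × (21 − 16) = 20.0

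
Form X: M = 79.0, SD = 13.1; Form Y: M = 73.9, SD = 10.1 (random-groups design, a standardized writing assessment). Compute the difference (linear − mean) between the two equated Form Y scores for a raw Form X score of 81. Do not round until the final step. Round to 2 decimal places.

Mean-equated: 81 + (73.9 − 79.0) = 75.90
Linear-equated: (10.1/13.1)(81 − 79.0) + 73.9 = 75.442
Difference = 75.442 − 75.90 = -0.46

-0.46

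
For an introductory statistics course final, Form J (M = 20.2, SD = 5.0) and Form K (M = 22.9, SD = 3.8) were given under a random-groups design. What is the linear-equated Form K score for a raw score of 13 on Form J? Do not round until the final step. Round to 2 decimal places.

Linear equating: y = (SD_Y/SD_X)(x − M_X) + M_Y
y = (3.8/5.0)(13 − 20.2) + 22.9
y = 0.760000 × -7.2 + 22.9 = -5.4720 + 22.9 = 17.43

17.43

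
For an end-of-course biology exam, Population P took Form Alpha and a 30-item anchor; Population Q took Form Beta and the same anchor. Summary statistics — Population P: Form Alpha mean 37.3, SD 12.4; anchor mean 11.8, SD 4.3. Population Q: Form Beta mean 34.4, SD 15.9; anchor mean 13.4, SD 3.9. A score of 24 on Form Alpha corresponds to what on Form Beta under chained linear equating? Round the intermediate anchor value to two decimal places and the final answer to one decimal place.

Form Alpha → anchor (Population P): v = (4.3/12.4)(24 − 37.3) + 11.8 = 7.19
anchor → Form Beta (Population Q): y = (15.9/3.9)(7.19 − 13.4) + 34.4 = 9.1

9.1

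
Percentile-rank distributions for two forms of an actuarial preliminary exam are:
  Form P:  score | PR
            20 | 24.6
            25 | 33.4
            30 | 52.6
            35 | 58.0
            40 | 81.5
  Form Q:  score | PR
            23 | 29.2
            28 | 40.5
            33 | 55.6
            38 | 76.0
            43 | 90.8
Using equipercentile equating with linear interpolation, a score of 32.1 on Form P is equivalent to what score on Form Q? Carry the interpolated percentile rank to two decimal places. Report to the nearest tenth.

PR of 32.1 on Form P: 52.6 + (32.1 − 30)/(35 − 30) × (58.0 − 52.6) = 54.87
On Form Q, PR 54.87 falls between score 28 (PR 40.5) and 33 (PR 55.6).
Interpolate: 28 + (54.87 − 40.5)/(55.6 − 40.5) × (33 − 28) = 32.8

32.8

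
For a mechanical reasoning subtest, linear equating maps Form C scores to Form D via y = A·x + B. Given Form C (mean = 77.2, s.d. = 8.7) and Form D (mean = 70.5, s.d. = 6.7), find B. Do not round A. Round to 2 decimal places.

11.05

A = SD_Y / SD_X = 6.7 / 8.7 = 0.770115
B = M_Y − A·M_X = 70.5 − 0.770115 × 77.2 = 11.05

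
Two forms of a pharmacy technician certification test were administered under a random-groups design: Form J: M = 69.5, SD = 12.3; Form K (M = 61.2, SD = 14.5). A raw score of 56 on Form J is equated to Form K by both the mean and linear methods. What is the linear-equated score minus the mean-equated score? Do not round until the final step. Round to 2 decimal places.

-2.41

Mean-equated: 56 + (61.2 − 69.5) = 47.70
Linear-equated: (14.5/12.3)(56 − 69.5) + 61.2 = 45.285
Difference = 45.285 − 47.70 = -2.41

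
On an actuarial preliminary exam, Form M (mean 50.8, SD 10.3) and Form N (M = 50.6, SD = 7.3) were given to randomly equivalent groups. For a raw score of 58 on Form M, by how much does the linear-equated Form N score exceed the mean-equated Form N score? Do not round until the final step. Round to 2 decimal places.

Mean-equated: 58 + (50.6 − 50.8) = 57.80
Linear-equated: (7.3/10.3)(58 − 50.8) + 50.6 = 55.703
Difference = 55.703 − 57.80 = -2.10

-2.10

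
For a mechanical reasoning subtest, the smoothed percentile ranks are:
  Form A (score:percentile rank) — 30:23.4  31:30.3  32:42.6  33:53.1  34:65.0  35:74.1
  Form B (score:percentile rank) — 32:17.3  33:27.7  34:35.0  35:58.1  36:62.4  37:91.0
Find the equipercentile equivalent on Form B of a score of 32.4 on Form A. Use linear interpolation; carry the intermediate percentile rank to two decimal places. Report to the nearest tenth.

PR of 32.4 on Form A: 42.6 + (32.4 − 32)/(33 − 32) × (53.1 − 42.6) = 46.80
On Form B, PR 46.80 falls between score 34 (PR 35.0) and 35 (PR 58.1).
Interpolate: 34 + (46.80 − 35.0)/(58.1 − 35.0) × (35 − 34) = 34.5

34.5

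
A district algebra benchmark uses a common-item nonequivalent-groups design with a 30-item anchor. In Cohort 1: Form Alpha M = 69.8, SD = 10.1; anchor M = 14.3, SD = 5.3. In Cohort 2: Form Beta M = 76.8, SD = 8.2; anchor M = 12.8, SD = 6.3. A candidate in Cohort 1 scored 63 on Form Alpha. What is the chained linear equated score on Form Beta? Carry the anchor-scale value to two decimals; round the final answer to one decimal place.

Form Alpha → anchor (Cohort 1): v = (5.3/10.1)(63 − 69.8) + 14.3 = 10.73
anchor → Form Beta (Cohort 2): y = (8.2/6.3)(10.73 − 12.8) + 76.8 = 74.1

74.1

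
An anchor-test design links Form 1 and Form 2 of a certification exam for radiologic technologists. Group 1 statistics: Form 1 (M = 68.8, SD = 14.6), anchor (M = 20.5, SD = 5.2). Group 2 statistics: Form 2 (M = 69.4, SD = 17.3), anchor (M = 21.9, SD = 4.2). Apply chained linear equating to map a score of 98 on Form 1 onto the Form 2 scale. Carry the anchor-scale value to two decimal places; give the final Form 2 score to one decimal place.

Form 1 → anchor (Group 1): v = (5.2/14.6)(98 − 68.8) + 20.5 = 30.90
anchor → Form 2 (Group 2): y = (17.3/4.2)(30.90 − 21.9) + 69.4 = 106.5

106.5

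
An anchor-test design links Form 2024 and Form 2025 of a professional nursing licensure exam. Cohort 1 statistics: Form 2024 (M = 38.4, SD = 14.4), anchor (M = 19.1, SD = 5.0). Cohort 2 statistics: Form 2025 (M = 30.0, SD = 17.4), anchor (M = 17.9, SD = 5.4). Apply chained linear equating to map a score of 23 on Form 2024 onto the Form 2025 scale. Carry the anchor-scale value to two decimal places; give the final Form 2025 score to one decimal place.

16.6

Form 2024 → anchor (Cohort 1): v = (5.0/14.4)(23 − 38.4) + 19.1 = 13.75
anchor → Form 2025 (Cohort 2): y = (17.4/5.4)(13.75 − 17.9) + 30.0 = 16.6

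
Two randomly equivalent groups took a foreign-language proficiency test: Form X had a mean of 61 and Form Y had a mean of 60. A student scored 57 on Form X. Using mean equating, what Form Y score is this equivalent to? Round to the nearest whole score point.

Mean equating: y = x + (M_Y − M_X) = 57 + (60 − 61) = 56

56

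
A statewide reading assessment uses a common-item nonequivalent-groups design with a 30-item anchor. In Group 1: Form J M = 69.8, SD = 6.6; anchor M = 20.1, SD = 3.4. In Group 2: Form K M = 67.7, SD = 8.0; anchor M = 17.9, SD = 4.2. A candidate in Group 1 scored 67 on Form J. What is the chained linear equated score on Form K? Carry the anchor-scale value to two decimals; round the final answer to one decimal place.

69.1

Form J → anchor (Group 1): v = (3.4/6.6)(67 − 69.8) + 20.1 = 18.66
anchor → Form K (Group 2): y = (8.0/4.2)(18.66 − 17.9) + 67.7 = 69.1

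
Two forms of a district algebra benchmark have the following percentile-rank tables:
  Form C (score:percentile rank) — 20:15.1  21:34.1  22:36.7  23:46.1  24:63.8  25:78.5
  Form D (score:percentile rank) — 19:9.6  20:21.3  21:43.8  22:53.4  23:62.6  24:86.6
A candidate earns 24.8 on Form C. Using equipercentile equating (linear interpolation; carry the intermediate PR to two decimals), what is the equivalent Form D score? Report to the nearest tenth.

23.5

PR of 24.8 on Form C: 63.8 + (24.8 − 24)/(25 − 24) × (78.5 − 63.8) = 75.56
On Form D, PR 75.56 falls between score 23 (PR 62.6) and 24 (PR 86.6).
Interpolate: 23 + (75.56 − 62.6)/(86.6 − 62.6) × (24 − 23) = 23.5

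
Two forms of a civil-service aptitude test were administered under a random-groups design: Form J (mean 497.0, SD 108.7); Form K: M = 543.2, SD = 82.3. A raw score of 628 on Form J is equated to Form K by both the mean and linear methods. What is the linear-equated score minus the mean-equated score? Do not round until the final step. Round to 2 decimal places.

-31.82

Mean-equated: 628 + (543.2 − 497.0) = 674.20
Linear-equated: (82.3/108.7)(628 − 497.0) + 543.2 = 642.384
Difference = 642.384 − 674.20 = -31.82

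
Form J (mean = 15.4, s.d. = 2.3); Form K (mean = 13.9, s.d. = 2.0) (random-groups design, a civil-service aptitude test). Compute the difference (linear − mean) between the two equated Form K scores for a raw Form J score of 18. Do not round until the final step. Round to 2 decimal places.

Mean-equated: 18 + (13.9 − 15.4) = 16.50
Linear-equated: (2.0/2.3)(18 − 15.4) + 13.9 = 16.161
Difference = 16.161 − 16.50 = -0.34

-0.34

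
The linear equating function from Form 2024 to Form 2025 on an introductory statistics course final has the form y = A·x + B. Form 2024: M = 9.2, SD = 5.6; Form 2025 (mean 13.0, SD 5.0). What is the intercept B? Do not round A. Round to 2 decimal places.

4.79

A = SD_Y / SD_X = 5.0 / 5.6 = 0.892857
B = M_Y − A·M_X = 13.0 − 0.892857 × 9.2 = 4.79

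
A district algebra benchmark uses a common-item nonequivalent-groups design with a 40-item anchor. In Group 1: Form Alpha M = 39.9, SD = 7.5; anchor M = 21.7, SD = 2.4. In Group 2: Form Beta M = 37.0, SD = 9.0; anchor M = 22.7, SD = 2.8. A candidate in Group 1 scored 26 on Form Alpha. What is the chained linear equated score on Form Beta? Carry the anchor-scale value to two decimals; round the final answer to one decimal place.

Form Alpha → anchor (Group 1): v = (2.4/7.5)(26 − 39.9) + 21.7 = 17.25
anchor → Form Beta (Group 2): y = (9.0/2.8)(17.25 − 22.7) + 37.0 = 19.5

19.5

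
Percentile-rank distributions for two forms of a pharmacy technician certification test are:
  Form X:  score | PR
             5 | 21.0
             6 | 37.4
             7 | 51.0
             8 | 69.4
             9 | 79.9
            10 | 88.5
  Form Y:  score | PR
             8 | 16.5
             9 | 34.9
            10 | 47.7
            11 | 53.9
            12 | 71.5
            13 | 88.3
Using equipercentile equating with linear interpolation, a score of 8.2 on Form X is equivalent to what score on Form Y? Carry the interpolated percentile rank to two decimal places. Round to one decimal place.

12.0

PR of 8.2 on Form X: 69.4 + (8.2 − 8)/(9 − 8) × (79.9 − 69.4) = 71.50
On Form Y, PR 71.50 falls between score 11 (PR 53.9) and 12 (PR 71.5).
Interpolate: 11 + (71.50 − 53.9)/(71.5 − 53.9) × (12 − 11) = 12.0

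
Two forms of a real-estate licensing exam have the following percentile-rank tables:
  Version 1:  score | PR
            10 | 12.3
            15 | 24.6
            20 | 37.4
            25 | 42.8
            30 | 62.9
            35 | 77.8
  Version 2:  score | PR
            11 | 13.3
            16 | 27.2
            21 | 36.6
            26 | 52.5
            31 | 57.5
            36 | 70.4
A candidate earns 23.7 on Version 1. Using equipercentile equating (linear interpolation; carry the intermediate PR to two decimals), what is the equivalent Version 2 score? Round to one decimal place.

22.5

PR of 23.7 on Version 1: 37.4 + (23.7 − 20)/(25 − 20) × (42.8 − 37.4) = 41.40
On Version 2, PR 41.40 falls between score 21 (PR 36.6) and 26 (PR 52.5).
Interpolate: 21 + (41.40 − 36.6)/(52.5 − 36.6) × (26 − 21) = 22.5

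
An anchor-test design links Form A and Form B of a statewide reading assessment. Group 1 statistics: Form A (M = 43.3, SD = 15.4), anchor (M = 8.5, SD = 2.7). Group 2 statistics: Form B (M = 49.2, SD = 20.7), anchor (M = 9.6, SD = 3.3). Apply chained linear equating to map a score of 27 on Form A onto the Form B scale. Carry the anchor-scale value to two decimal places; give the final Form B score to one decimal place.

24.4

Form A → anchor (Group 1): v = (2.7/15.4)(27 − 43.3) + 8.5 = 5.64
anchor → Form B (Group 2): y = (20.7/3.3)(5.64 − 9.6) + 49.2 = 24.4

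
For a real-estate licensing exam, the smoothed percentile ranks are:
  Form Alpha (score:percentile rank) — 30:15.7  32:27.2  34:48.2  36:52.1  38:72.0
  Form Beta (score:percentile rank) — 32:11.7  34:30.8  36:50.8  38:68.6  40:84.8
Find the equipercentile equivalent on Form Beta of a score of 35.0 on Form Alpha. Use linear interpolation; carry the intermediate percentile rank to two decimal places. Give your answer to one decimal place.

35.9

PR of 35.0 on Form Alpha: 48.2 + (35.0 − 34)/(36 − 34) × (52.1 − 48.2) = 50.15
On Form Beta, PR 50.15 falls between score 34 (PR 30.8) and 36 (PR 50.8).
Interpolate: 34 + (50.15 − 30.8)/(50.8 − 30.8) × (36 − 34) = 35.9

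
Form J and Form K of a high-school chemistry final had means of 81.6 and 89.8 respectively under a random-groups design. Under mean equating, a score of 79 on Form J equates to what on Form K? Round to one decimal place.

Mean equating: y = x + (M_Y − M_X) = 79 + (89.8 − 81.6) = 87.2

87.2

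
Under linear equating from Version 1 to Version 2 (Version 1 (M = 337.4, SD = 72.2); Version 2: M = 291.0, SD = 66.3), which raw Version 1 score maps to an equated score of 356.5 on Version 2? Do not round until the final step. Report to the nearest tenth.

Invert y = (SD_Y/SD_X)(x − M_X) + M_Y:
x = (SD_X/SD_Y)(y − M_Y) + M_X = (72.2/66.3)(356.5 − 291.0) + 337.4
x = 1.088989 × 65.500 + 337.4 = 408.7

408.7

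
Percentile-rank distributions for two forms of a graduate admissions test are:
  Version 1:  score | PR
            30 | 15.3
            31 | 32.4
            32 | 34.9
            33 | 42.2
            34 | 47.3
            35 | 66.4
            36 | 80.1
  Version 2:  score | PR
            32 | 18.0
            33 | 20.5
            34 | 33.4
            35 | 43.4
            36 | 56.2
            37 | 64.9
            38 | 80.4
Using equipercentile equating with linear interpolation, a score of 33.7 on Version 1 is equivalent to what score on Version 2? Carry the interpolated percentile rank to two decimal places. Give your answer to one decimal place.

35.2

PR of 33.7 on Version 1: 42.2 + (33.7 − 33)/(34 − 33) × (47.3 − 42.2) = 45.77
On Version 2, PR 45.77 falls between score 35 (PR 43.4) and 36 (PR 56.2).
Interpolate: 35 + (45.77 − 43.4)/(56.2 − 43.4) × (36 − 35) = 35.2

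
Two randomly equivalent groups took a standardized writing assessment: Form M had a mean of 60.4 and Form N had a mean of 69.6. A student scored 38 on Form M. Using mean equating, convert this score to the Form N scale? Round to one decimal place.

Mean equating: y = x + (M_Y − M_X) = 38 + (69.6 − 60.4) = 47.2

47.2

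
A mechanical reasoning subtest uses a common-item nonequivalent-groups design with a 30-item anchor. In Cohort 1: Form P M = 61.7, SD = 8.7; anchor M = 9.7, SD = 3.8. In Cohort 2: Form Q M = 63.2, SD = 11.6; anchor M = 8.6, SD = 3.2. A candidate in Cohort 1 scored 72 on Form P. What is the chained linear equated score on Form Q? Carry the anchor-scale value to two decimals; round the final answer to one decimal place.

83.5

Form P → anchor (Cohort 1): v = (3.8/8.7)(72 − 61.7) + 9.7 = 14.20
anchor → Form Q (Cohort 2): y = (11.6/3.2)(14.20 − 8.6) + 63.2 = 83.5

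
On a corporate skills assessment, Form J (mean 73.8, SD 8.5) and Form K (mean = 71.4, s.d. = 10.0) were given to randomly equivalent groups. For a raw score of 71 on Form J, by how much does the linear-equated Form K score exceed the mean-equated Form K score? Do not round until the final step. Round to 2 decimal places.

Mean-equated: 71 + (71.4 − 73.8) = 68.60
Linear-equated: (10.0/8.5)(71 − 73.8) + 71.4 = 68.106
Difference = 68.106 − 68.60 = -0.49

-0.49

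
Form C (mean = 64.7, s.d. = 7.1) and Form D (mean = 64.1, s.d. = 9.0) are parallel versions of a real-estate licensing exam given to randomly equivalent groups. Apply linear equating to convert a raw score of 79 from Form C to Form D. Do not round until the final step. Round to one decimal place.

Linear equating: y = (SD_Y/SD_X)(x − M_X) + M_Y
y = (9.0/7.1)(79 − 64.7) + 64.1
y = 1.267606 × 14.3 + 64.1 = 18.1268 + 64.1 = 82.2

82.2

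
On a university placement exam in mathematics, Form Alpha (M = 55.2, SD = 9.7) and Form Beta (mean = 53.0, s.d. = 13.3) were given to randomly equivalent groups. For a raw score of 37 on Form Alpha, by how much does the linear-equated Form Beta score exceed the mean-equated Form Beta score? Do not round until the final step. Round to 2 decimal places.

-6.75

Mean-equated: 37 + (53.0 − 55.2) = 34.80
Linear-equated: (13.3/9.7)(37 − 55.2) + 53.0 = 28.045
Difference = 28.045 − 34.80 = -6.75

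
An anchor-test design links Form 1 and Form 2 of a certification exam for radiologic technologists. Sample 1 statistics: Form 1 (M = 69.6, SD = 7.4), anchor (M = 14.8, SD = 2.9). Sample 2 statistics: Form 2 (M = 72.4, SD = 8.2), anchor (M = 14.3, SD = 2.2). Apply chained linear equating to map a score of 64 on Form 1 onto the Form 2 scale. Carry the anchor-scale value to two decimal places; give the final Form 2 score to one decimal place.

Form 1 → anchor (Sample 1): v = (2.9/7.4)(64 − 69.6) + 14.8 = 12.61
anchor → Form 2 (Sample 2): y = (8.2/2.2)(12.61 − 14.3) + 72.4 = 66.1

66.1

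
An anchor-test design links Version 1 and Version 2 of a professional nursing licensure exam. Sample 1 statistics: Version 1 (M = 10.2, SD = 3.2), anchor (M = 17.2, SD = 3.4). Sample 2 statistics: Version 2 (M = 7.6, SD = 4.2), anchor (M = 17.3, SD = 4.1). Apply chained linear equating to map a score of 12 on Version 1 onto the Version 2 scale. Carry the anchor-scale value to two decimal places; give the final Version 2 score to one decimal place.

9.5

Version 1 → anchor (Sample 1): v = (3.4/3.2)(12 − 10.2) + 17.2 = 19.11
anchor → Version 2 (Sample 2): y = (4.2/4.1)(19.11 − 17.3) + 7.6 = 9.5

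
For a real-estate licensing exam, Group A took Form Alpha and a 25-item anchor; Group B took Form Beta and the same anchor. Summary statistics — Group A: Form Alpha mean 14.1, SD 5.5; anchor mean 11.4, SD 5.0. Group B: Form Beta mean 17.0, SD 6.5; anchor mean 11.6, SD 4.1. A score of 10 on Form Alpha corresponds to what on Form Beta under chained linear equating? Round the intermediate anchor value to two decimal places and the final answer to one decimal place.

Form Alpha → anchor (Group A): v = (5.0/5.5)(10 − 14.1) + 11.4 = 7.67
anchor → Form Beta (Group B): y = (6.5/4.1)(7.67 − 11.6) + 17.0 = 10.8

10.8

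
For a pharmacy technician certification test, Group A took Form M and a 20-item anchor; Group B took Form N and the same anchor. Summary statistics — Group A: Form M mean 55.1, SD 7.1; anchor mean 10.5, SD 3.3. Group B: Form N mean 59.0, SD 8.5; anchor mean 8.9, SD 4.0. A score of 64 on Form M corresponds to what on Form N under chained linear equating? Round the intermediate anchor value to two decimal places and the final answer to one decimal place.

71.2

Form M → anchor (Group A): v = (3.3/7.1)(64 − 55.1) + 10.5 = 14.64
anchor → Form N (Group B): y = (8.5/4.0)(14.64 − 8.9) + 59.0 = 71.2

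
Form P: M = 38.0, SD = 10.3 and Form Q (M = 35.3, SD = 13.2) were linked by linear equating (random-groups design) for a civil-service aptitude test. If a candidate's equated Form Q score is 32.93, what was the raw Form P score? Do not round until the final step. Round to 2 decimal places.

Invert y = (SD_Y/SD_X)(x − M_X) + M_Y:
x = (SD_X/SD_Y)(y − M_Y) + M_X = (10.3/13.2)(32.93 − 35.3) + 38.0
x = 0.780303 × -2.370 + 38.0 = 36.15

36.15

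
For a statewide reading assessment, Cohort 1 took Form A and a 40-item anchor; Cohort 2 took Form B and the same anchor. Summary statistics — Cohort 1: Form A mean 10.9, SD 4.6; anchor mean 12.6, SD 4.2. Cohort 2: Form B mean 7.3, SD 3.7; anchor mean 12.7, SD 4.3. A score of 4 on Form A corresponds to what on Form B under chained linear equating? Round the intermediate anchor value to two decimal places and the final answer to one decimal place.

Form A → anchor (Cohort 1): v = (4.2/4.6)(4 − 10.9) + 12.6 = 6.30
anchor → Form B (Cohort 2): y = (3.7/4.3)(6.30 − 12.7) + 7.3 = 1.8

1.8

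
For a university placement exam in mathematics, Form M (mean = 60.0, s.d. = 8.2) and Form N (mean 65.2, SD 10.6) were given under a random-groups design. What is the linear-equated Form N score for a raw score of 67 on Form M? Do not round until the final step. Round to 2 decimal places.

Linear equating: y = (SD_Y/SD_X)(x − M_X) + M_Y
y = (10.6/8.2)(67 − 60.0) + 65.2
y = 1.292683 × 7.0 + 65.2 = 9.0488 + 65.2 = 74.25

74.25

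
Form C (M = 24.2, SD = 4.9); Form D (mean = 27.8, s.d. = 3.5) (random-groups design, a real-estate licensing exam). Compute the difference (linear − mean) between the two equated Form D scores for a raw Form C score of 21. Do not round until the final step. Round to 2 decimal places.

Mean-equated: 21 + (27.8 − 24.2) = 24.60
Linear-equated: (3.5/4.9)(21 − 24.2) + 27.8 = 25.514
Difference = 25.514 − 24.60 = 0.91

0.91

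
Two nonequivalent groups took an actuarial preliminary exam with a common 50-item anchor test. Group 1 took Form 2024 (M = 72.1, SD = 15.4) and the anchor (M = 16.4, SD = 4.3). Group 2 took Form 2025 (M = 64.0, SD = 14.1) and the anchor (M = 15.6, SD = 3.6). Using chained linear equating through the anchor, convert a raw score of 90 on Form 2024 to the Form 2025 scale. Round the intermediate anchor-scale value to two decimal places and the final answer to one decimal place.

Form 2024 → anchor (Group 1): v = (4.3/15.4)(90 − 72.1) + 16.4 = 21.40
anchor → Form 2025 (Group 2): y = (14.1/3.6)(21.40 − 15.6) + 64.0 = 86.7

86.7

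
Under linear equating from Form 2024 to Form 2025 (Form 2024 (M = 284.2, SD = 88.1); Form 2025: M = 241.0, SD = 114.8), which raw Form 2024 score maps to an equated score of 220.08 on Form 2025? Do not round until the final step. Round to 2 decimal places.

268.15

Invert y = (SD_Y/SD_X)(x − M_X) + M_Y:
x = (SD_X/SD_Y)(y − M_Y) + M_X = (88.1/114.8)(220.08 − 241.0) + 284.2
x = 0.767422 × -20.920 + 284.2 = 268.15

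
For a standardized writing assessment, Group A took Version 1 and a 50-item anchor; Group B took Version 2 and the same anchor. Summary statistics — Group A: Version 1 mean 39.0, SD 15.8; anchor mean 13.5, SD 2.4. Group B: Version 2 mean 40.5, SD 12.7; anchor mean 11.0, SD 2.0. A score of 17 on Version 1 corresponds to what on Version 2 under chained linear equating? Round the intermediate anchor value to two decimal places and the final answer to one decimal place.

Version 1 → anchor (Group A): v = (2.4/15.8)(17 − 39.0) + 13.5 = 10.16
anchor → Version 2 (Group B): y = (12.7/2.0)(10.16 − 11.0) + 40.5 = 35.2

35.2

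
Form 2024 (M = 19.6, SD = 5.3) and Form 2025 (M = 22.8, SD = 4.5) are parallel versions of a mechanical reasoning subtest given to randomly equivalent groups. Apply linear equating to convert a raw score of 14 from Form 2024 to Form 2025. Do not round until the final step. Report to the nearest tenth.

18.0

Linear equating: y = (SD_Y/SD_X)(x − M_X) + M_Y
y = (4.5/5.3)(14 − 19.6) + 22.8
y = 0.849057 × -5.6 + 22.8 = -4.7547 + 22.8 = 18.0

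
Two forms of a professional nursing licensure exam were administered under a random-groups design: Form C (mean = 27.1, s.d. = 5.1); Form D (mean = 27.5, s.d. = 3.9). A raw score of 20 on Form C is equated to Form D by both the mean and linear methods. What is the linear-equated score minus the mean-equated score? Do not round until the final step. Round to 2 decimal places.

Mean-equated: 20 + (27.5 − 27.1) = 20.40
Linear-equated: (3.9/5.1)(20 − 27.1) + 27.5 = 22.071
Difference = 22.071 − 20.40 = 1.67

1.67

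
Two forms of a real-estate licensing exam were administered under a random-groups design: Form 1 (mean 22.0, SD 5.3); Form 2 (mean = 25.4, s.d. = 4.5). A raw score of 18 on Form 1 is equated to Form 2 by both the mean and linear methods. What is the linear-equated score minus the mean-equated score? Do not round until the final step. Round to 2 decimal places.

Mean-equated: 18 + (25.4 − 22.0) = 21.40
Linear-equated: (4.5/5.3)(18 − 22.0) + 25.4 = 22.004
Difference = 22.004 − 21.40 = 0.60

0.60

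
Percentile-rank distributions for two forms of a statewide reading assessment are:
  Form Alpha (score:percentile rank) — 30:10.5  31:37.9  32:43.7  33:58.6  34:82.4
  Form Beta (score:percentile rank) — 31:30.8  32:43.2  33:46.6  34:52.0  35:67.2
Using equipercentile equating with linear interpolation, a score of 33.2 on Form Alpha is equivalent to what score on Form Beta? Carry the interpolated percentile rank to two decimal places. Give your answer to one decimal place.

PR of 33.2 on Form Alpha: 58.6 + (33.2 − 33)/(34 − 33) × (82.4 − 58.6) = 63.36
On Form Beta, PR 63.36 falls between score 34 (PR 52.0) and 35 (PR 67.2).
Interpolate: 34 + (63.36 − 52.0)/(67.2 − 52.0) × (35 − 34) = 34.7

34.7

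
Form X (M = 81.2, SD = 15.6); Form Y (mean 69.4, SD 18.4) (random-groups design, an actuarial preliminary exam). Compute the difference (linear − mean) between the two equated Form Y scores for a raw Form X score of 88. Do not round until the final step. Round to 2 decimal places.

Mean-equated: 88 + (69.4 − 81.2) = 76.20
Linear-equated: (18.4/15.6)(88 − 81.2) + 69.4 = 77.421
Difference = 77.421 − 76.20 = 1.22

1.22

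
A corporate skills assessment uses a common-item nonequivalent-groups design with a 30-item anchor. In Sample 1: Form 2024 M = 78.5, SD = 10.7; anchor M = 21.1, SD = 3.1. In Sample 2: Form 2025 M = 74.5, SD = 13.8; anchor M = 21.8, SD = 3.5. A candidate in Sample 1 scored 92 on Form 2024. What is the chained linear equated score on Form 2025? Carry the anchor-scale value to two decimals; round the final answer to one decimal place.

Form 2024 → anchor (Sample 1): v = (3.1/10.7)(92 − 78.5) + 21.1 = 25.01
anchor → Form 2025 (Sample 2): y = (13.8/3.5)(25.01 − 21.8) + 74.5 = 87.2

87.2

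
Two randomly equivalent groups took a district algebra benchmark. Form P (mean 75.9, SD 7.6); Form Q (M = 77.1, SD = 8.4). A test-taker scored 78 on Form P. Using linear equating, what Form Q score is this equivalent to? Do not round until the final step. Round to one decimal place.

Linear equating: y = (SD_Y/SD_X)(x − M_X) + M_Y
y = (8.4/7.6)(78 − 75.9) + 77.1
y = 1.105263 × 2.1 + 77.1 = 2.3211 + 77.1 = 79.4

79.4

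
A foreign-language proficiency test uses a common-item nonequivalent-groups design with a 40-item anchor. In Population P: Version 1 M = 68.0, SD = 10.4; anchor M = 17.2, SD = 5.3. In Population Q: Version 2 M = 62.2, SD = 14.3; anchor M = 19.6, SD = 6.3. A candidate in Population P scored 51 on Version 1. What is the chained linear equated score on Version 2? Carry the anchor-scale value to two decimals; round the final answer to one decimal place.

Version 1 → anchor (Population P): v = (5.3/10.4)(51 − 68.0) + 17.2 = 8.54
anchor → Version 2 (Population Q): y = (14.3/6.3)(8.54 − 19.6) + 62.2 = 37.1

37.1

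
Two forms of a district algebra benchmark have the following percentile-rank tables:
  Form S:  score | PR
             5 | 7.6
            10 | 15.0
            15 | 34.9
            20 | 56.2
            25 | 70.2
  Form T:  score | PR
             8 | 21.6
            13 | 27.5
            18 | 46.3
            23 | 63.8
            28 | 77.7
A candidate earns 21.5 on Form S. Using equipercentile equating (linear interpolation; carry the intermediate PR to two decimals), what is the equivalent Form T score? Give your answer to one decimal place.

22.0

PR of 21.5 on Form S: 56.2 + (21.5 − 20)/(25 − 20) × (70.2 − 56.2) = 60.40
On Form T, PR 60.40 falls between score 18 (PR 46.3) and 23 (PR 63.8).
Interpolate: 18 + (60.40 − 46.3)/(63.8 − 46.3) × (23 − 18) = 22.0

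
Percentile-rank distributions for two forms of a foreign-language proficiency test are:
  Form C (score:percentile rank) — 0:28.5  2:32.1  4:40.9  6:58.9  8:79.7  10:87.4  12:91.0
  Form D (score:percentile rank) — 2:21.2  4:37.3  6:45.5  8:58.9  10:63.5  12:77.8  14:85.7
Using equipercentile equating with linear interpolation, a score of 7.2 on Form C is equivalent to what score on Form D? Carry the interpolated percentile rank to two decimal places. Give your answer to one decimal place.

PR of 7.2 on Form C: 58.9 + (7.2 − 6)/(8 − 6) × (79.7 − 58.9) = 71.38
On Form D, PR 71.38 falls between score 10 (PR 63.5) and 12 (PR 77.8).
Interpolate: 10 + (71.38 − 63.5)/(77.8 − 63.5) × (12 − 10) = 11.1

11.1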